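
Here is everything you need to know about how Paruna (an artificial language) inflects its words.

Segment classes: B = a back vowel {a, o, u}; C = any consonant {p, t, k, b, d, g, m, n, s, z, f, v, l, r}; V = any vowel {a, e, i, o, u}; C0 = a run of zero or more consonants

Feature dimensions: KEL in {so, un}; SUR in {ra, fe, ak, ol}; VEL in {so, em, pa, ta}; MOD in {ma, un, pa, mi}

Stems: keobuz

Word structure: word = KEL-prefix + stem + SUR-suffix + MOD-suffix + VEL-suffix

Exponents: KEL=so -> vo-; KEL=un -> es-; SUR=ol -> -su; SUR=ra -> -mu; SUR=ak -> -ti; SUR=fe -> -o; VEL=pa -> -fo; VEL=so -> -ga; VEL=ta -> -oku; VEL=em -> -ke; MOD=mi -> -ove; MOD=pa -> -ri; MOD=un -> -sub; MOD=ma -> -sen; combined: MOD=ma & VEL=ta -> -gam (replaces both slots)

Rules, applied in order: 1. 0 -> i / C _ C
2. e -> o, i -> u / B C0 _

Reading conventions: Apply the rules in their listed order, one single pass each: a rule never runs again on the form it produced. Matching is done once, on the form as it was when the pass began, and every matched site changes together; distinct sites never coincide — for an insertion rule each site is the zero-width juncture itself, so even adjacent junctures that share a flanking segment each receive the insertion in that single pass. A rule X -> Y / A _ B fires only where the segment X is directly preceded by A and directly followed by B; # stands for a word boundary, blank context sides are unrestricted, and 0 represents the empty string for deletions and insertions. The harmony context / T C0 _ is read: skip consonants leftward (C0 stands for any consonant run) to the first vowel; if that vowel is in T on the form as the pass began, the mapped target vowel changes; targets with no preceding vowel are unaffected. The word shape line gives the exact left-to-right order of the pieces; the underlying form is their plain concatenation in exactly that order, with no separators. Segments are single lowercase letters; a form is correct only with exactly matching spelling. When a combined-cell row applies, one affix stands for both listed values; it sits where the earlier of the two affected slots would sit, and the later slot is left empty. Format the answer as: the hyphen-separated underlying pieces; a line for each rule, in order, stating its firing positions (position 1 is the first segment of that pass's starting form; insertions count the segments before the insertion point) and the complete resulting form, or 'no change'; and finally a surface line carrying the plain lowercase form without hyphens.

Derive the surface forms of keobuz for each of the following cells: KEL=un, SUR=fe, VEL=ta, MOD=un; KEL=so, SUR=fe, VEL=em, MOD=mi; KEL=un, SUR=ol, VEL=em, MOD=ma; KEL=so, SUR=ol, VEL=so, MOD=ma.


cell KEL=un, SUR=fe, VEL=ta, MOD=un:
underlying: es-keobuz-o-sub-oku
1. 0 -> i / C _ C: inserts after position(s) 2: esikeobuzosuboku
2. e -> o, i -> u / B C0 _: no change
surface: esikeobuzosuboku

cell KEL=so, SUR=fe, VEL=em, MOD=mi:
underlying: vo-keobuz-o-ove-ke
1. 0 -> i / C _ C: no change
2. e -> o, i -> u / B C0 _: fires at position(s) 4, 12: vokoobuzoovoke
surface: vokoobuzoovoke

cell KEL=un, SUR=ol, VEL=em, MOD=ma:
underlying: es-keobuz-su-sen-ke
1. 0 -> i / C _ C: inserts after position(s) 2, 8, 13: esikeobuzisusenike
2. e -> o, i -> u / B C0 _: fires at position(s) 10, 14: esikeobuzususonike
surface: esikeobuzususonike

cell KEL=so, SUR=ol, VEL=so, MOD=ma:
underlying: vo-keobuz-su-sen-ga
1. 0 -> i / C _ C: inserts after position(s) 8, 13: vokeobuzisuseniga
2. e -> o, i -> u / B C0 _: fires at position(s) 4, 9, 13: vokoobuzususoniga
surface: vokoobuzususoniga


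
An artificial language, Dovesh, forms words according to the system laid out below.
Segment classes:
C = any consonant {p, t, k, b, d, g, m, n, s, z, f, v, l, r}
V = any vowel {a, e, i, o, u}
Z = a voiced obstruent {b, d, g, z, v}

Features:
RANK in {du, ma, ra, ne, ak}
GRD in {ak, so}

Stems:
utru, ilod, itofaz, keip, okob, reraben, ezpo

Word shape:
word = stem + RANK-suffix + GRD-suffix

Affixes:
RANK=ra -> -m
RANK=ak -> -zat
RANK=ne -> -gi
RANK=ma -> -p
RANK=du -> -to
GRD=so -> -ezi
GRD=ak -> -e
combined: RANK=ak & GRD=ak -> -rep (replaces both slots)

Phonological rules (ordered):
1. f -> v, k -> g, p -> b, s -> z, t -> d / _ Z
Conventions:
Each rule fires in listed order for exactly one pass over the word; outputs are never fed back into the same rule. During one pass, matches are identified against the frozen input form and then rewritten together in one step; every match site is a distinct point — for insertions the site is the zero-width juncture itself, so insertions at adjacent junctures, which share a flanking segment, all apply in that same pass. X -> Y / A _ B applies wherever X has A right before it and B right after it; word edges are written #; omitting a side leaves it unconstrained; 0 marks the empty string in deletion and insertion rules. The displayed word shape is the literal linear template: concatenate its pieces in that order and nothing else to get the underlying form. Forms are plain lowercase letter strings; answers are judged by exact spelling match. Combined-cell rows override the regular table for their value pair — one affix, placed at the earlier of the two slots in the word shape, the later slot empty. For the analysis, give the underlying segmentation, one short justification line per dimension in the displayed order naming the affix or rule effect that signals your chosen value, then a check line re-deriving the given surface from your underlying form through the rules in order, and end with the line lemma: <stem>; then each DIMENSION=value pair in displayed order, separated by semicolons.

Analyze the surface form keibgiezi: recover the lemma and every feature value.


underlying: keip-gi-ezi
RANK=ne - signalled by the affix -gi
GRD=so - signalled by the affix -ezi
check: keipgiezi -> keibgiezi
lemma: keip; RANK=ne; GRD=so


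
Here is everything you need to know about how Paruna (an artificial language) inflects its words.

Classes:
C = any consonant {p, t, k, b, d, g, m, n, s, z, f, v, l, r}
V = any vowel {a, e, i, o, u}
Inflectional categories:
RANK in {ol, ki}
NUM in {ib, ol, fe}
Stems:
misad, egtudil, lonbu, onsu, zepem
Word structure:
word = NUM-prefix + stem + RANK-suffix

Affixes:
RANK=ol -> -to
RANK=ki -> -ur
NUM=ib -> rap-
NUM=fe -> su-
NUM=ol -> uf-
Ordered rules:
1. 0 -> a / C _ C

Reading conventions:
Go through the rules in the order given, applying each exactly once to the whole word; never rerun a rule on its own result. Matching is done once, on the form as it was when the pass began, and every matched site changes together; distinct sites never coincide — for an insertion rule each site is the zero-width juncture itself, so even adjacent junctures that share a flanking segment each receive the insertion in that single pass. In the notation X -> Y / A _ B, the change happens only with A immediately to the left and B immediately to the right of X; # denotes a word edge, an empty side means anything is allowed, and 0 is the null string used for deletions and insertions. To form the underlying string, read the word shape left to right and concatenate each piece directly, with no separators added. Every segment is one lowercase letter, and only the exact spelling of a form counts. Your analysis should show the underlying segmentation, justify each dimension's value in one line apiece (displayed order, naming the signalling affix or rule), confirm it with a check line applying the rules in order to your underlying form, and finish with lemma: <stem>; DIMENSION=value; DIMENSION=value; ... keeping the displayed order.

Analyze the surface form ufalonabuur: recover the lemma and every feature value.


underlying: uf-lonbu-ur
RANK=ki - signalled by the affix -ur
NUM=ol - signalled by the affix uf-
check: uflonbuur -> ufalonabuur
lemma: lonbu; RANK=ki; NUM=ol


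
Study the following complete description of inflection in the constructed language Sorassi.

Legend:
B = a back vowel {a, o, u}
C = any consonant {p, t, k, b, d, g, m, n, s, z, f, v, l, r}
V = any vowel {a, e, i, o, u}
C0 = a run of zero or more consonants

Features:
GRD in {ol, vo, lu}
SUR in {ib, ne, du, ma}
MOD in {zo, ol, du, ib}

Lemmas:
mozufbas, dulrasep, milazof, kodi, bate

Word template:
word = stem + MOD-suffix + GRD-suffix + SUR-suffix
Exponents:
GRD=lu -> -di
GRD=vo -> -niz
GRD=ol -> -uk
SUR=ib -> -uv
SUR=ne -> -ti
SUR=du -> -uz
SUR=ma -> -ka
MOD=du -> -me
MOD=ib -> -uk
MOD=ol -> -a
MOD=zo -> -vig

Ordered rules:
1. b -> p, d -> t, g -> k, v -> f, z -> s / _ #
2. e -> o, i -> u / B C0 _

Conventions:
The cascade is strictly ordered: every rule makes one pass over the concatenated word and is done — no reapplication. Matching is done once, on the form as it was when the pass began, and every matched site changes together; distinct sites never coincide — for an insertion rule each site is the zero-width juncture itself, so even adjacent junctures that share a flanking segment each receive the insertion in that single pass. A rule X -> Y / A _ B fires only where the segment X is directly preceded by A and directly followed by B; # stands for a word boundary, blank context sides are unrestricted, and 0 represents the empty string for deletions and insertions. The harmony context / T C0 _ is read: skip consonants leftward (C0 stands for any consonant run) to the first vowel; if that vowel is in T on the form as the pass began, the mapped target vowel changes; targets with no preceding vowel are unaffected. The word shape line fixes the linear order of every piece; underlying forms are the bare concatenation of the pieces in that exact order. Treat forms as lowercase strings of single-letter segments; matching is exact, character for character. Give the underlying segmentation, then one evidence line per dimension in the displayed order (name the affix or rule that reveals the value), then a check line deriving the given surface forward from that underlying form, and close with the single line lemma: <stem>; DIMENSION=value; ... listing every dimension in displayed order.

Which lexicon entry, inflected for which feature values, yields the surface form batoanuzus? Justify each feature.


underlying: bate-a-niz-uz
GRD=vo - signalled by the affix -niz
SUR=du - signalled by the affix -uz
MOD=ol - signalled by the affix -a
check: bateanizuz -> bateanizus -> batoanuzus
lemma: bate; GRD=vo; SUR=du; MOD=ol


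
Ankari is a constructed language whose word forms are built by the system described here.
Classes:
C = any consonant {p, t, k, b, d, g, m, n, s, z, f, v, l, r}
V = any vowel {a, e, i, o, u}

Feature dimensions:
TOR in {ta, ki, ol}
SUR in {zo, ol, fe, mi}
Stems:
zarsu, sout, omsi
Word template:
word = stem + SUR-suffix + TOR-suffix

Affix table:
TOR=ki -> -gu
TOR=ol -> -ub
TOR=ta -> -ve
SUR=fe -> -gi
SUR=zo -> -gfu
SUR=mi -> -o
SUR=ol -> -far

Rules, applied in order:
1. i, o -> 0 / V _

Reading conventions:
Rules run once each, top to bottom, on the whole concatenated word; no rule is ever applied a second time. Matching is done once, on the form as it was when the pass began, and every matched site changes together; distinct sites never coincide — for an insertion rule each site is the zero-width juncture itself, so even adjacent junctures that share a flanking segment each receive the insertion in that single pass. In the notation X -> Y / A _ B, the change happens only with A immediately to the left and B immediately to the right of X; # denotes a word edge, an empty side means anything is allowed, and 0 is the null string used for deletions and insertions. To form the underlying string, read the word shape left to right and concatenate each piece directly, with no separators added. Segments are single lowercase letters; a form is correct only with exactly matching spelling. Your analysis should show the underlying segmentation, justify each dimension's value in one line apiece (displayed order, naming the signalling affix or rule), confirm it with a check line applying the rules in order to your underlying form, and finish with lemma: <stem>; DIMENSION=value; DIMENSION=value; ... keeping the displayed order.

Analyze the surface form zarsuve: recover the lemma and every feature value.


underlying: zarsu-o-ve
TOR=ta - signalled by the affix -ve
SUR=mi - signalled by the affix -o
check: zarsuove -> zarsuve
lemma: zarsu; TOR=ta; SUR=mi


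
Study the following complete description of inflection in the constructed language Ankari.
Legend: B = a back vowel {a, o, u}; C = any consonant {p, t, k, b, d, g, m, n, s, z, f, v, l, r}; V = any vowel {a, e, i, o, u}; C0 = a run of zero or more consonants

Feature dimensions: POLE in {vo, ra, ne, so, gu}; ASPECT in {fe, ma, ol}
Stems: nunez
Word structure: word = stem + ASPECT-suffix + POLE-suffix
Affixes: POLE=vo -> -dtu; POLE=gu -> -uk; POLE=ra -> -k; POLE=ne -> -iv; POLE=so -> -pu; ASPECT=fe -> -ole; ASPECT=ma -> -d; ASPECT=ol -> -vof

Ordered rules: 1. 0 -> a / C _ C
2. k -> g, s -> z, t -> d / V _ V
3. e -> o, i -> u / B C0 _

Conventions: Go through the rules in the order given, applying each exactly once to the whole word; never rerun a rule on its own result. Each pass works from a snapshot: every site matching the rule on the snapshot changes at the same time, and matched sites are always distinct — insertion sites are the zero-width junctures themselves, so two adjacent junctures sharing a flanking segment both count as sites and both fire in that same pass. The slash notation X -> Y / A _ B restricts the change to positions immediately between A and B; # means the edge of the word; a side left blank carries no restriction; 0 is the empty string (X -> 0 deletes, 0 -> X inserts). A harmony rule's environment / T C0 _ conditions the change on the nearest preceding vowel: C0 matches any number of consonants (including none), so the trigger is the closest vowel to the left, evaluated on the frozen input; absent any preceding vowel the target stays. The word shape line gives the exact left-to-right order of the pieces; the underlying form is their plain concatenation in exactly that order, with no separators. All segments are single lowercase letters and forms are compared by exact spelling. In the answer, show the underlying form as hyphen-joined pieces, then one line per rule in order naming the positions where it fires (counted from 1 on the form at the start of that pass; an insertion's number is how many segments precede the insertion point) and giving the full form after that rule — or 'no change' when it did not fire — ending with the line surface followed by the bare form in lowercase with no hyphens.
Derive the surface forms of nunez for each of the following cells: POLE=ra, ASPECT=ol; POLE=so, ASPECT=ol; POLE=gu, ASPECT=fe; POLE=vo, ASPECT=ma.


cell POLE=ra, ASPECT=ol:
underlying: nunez-vof-k
1. 0 -> a / C _ C: inserts after position(s) 5, 8: nunezavofak
2. k -> g, s -> z, t -> d / V _ V: no change
3. e -> o, i -> u / B C0 _: fires at position(s) 4: nunozavofak
surface: nunozavofak

cell POLE=so, ASPECT=ol:
underlying: nunez-vof-pu
1. 0 -> a / C _ C: inserts after position(s) 5, 8: nunezavofapu
2. k -> g, s -> z, t -> d / V _ V: no change
3. e -> o, i -> u / B C0 _: fires at position(s) 4: nunozavofapu
surface: nunozavofapu

cell POLE=gu, ASPECT=fe:
underlying: nunez-ole-uk
1. 0 -> a / C _ C: no change
2. k -> g, s -> z, t -> d / V _ V: no change
3. e -> o, i -> u / B C0 _: fires at position(s) 4, 8: nunozolouk
surface: nunozolouk

cell POLE=vo, ASPECT=ma:
underlying: nunez-d-dtu
1. 0 -> a / C _ C: inserts after position(s) 5, 6, 7: nunezadadatu
2. k -> g, s -> z, t -> d / V _ V: fires at position(s) 11: nunezadadadu
3. e -> o, i -> u / B C0 _: fires at position(s) 4: nunozadadadu
surface: nunozadadadu


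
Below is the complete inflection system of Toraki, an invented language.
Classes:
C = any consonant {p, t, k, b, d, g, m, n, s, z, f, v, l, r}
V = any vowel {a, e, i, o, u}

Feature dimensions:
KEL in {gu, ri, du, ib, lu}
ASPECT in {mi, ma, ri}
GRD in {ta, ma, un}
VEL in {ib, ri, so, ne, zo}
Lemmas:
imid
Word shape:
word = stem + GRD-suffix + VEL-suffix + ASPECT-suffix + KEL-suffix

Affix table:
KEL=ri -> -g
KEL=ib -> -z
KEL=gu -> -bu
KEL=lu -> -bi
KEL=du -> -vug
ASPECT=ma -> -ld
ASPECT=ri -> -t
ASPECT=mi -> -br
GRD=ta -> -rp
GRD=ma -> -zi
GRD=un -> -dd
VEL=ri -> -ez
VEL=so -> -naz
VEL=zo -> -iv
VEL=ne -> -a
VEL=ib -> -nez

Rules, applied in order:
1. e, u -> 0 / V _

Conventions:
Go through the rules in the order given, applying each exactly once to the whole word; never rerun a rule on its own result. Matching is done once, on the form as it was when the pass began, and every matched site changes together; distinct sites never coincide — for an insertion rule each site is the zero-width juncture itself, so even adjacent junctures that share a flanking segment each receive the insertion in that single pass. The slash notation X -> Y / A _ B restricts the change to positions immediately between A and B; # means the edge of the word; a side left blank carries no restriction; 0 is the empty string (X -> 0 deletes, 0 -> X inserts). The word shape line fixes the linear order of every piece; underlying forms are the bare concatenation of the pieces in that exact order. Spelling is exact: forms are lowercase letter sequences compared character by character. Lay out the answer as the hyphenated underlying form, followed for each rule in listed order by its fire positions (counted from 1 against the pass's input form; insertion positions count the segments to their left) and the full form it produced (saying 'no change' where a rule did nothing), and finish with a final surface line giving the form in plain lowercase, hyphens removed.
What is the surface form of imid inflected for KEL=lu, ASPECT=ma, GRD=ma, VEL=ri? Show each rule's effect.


underlying: imid-zi-ez-ld-bi
1. e, u -> 0 / V _: fires at position(s) 7: imidzizldbi
surface: imidzizldbi


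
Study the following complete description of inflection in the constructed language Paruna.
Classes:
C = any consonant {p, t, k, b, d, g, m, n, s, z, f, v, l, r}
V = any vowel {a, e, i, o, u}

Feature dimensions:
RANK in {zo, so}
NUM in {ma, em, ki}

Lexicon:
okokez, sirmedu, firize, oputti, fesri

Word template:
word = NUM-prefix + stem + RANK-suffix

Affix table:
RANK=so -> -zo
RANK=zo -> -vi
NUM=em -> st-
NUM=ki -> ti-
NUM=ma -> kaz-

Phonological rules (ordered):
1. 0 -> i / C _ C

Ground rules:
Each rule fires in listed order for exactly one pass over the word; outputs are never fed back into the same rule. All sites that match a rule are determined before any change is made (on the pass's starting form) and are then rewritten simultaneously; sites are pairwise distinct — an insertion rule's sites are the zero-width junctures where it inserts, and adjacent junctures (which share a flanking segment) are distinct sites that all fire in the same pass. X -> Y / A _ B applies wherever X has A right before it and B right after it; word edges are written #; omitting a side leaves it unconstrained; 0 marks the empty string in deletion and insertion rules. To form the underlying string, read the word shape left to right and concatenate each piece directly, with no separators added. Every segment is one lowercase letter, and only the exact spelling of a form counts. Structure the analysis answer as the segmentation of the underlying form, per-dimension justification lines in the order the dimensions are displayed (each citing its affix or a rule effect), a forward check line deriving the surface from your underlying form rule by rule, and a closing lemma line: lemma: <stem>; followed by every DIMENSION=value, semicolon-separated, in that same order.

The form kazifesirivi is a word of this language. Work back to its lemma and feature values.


underlying: kaz-fesri-vi
RANK=zo - signalled by the affix -vi
NUM=ma - signalled by the affix kaz-
check: kazfesrivi -> kazifesirivi
lemma: fesri; RANK=zo; NUM=ma


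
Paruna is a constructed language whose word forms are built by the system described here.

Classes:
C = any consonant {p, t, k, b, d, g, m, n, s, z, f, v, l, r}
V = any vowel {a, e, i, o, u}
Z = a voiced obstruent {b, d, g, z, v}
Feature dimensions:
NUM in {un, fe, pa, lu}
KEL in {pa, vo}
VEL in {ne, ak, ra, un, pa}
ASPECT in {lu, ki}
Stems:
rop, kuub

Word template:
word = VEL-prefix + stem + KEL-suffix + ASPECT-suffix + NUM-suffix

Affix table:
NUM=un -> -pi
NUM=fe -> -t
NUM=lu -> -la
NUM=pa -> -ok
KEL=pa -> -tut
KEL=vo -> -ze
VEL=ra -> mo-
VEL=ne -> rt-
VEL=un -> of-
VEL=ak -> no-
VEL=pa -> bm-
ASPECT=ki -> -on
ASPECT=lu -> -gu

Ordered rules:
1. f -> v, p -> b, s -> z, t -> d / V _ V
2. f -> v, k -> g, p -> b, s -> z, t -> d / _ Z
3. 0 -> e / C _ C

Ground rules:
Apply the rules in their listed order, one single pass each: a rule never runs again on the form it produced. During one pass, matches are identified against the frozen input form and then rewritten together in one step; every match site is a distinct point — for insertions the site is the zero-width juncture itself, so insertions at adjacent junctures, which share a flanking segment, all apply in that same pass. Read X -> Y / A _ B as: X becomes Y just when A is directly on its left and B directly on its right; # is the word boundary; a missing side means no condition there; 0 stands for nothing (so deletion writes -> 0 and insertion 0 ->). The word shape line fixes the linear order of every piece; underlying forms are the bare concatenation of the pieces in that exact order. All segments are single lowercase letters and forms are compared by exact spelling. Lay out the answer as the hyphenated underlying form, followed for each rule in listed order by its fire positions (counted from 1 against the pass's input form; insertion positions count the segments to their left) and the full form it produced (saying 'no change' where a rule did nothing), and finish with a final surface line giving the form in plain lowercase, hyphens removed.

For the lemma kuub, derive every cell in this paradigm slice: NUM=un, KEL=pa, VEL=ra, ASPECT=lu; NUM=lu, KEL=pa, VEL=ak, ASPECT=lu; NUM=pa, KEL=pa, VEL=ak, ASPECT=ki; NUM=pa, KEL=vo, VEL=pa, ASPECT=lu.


cell NUM=un, KEL=pa, VEL=ra, ASPECT=lu:
underlying: mo-kuub-tut-gu-pi
1. f -> v, p -> b, s -> z, t -> d / V _ V: fires at position(s) 12: mokuubtutgubi
2. f -> v, k -> g, p -> b, s -> z, t -> d / _ Z: fires at position(s) 9: mokuubtudgubi
3. 0 -> e / C _ C: inserts after position(s) 6, 9: mokuubetudegubi
surface: mokuubetudegubi

cell NUM=lu, KEL=pa, VEL=ak, ASPECT=lu:
underlying: no-kuub-tut-gu-la
1. f -> v, p -> b, s -> z, t -> d / V _ V: no change
2. f -> v, k -> g, p -> b, s -> z, t -> d / _ Z: fires at position(s) 9: nokuubtudgula
3. 0 -> e / C _ C: inserts after position(s) 6, 9: nokuubetudegula
surface: nokuubetudegula

cell NUM=pa, KEL=pa, VEL=ak, ASPECT=ki:
underlying: no-kuub-tut-on-ok
1. f -> v, p -> b, s -> z, t -> d / V _ V: fires at position(s) 9: nokuubtudonok
2. f -> v, k -> g, p -> b, s -> z, t -> d / _ Z: no change
3. 0 -> e / C _ C: inserts after position(s) 6: nokuubetudonok
surface: nokuubetudonok

cell NUM=pa, KEL=vo, VEL=pa, ASPECT=lu:
underlying: bm-kuub-ze-gu-ok
1. f -> v, p -> b, s -> z, t -> d / V _ V: no change
2. f -> v, k -> g, p -> b, s -> z, t -> d / _ Z: no change
3. 0 -> e / C _ C: inserts after position(s) 1, 2, 6: bemekuubezeguok
surface: bemekuubezeguok


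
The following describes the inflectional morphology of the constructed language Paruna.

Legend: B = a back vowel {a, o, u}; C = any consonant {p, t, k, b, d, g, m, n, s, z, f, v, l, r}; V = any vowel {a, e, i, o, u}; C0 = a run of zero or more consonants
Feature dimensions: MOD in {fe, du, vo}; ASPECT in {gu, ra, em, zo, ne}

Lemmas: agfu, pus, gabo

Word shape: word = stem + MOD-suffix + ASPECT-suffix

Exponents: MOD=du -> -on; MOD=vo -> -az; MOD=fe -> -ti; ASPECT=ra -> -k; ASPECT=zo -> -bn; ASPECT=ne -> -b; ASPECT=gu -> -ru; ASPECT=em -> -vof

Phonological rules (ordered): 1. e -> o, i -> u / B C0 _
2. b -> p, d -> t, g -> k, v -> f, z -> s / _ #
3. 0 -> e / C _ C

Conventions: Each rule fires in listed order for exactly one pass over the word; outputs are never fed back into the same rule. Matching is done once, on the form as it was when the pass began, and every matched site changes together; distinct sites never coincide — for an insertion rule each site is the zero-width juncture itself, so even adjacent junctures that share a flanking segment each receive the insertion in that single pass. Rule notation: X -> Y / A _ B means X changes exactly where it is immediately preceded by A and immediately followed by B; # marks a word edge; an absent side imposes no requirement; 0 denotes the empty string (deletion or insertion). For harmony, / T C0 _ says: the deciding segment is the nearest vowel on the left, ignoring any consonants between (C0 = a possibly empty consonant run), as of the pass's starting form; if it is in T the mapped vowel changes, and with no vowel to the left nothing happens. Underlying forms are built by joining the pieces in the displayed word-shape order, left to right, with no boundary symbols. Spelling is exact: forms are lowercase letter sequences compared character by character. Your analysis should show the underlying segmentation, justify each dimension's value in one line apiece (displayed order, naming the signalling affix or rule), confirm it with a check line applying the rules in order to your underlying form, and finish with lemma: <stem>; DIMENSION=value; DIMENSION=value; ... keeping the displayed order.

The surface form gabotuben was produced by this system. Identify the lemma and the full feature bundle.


underlying: gabo-ti-bn
MOD=fe - signalled by the affix -ti
ASPECT=zo - signalled by the affix -bn
check: gabotibn -> gabotubn -> gabotubn -> gabotuben
lemma: gabo; MOD=fe; ASPECT=zo


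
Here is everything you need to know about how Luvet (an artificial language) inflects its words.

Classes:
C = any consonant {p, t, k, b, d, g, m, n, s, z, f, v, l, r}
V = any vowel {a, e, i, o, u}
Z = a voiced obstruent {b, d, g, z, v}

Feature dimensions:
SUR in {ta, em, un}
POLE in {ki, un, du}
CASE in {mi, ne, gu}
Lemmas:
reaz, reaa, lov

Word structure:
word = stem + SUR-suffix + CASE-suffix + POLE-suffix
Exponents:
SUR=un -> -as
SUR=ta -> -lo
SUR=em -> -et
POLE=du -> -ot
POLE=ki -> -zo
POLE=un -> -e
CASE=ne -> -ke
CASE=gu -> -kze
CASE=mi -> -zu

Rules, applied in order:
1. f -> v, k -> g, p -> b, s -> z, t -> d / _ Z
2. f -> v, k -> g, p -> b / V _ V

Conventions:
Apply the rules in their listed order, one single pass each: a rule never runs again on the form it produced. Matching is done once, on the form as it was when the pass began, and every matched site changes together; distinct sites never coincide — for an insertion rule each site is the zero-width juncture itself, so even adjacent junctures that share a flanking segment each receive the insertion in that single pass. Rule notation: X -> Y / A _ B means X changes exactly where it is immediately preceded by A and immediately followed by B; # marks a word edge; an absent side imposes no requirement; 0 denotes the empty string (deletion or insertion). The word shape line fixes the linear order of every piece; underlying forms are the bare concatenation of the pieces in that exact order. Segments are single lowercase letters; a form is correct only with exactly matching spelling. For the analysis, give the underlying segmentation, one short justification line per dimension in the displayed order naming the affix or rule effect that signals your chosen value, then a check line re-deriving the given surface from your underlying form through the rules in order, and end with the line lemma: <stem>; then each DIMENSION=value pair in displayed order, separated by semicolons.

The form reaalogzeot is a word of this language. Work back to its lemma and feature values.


underlying: reaa-lo-kze-ot
SUR=ta - signalled by the affix -lo
POLE=du - signalled by the affix -ot
CASE=gu - signalled by the affix -kze
check: reaalokzeot -> reaalogzeot -> reaalogzeot
lemma: reaa; SUR=ta; POLE=du; CASE=gu


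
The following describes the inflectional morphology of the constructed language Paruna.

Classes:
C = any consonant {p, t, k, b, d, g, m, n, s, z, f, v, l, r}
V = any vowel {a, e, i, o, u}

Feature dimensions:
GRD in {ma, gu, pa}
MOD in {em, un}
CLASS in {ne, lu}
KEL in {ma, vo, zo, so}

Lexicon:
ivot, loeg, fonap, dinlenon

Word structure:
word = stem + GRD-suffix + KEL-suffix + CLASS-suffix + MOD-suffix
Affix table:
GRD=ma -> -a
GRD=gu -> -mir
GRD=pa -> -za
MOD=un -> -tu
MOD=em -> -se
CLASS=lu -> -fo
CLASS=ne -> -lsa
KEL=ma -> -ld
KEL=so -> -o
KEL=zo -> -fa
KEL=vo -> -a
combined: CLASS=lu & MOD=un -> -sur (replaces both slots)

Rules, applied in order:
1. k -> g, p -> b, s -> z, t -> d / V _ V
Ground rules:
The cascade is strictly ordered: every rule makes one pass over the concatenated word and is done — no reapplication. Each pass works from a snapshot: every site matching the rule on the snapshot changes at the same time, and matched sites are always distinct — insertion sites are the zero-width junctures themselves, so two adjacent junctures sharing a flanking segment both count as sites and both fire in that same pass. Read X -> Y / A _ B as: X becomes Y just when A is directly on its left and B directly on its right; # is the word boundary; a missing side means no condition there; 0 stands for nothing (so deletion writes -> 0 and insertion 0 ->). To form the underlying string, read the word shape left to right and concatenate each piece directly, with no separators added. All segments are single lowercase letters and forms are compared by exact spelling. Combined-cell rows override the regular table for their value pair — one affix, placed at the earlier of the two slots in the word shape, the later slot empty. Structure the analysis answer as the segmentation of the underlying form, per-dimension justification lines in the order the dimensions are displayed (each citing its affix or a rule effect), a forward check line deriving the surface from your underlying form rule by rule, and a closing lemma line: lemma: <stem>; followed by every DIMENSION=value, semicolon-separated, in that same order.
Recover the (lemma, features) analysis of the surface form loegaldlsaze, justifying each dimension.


underlying: loeg-a-ld-lsa-se
GRD=ma - signalled by the affix -a
MOD=em - signalled by the affix -se
CLASS=ne - signalled by the affix -lsa
KEL=ma - signalled by the affix -ld
check: loegaldlsase -> loegaldlsaze
lemma: loeg; GRD=ma; MOD=em; CLASS=ne; KEL=ma


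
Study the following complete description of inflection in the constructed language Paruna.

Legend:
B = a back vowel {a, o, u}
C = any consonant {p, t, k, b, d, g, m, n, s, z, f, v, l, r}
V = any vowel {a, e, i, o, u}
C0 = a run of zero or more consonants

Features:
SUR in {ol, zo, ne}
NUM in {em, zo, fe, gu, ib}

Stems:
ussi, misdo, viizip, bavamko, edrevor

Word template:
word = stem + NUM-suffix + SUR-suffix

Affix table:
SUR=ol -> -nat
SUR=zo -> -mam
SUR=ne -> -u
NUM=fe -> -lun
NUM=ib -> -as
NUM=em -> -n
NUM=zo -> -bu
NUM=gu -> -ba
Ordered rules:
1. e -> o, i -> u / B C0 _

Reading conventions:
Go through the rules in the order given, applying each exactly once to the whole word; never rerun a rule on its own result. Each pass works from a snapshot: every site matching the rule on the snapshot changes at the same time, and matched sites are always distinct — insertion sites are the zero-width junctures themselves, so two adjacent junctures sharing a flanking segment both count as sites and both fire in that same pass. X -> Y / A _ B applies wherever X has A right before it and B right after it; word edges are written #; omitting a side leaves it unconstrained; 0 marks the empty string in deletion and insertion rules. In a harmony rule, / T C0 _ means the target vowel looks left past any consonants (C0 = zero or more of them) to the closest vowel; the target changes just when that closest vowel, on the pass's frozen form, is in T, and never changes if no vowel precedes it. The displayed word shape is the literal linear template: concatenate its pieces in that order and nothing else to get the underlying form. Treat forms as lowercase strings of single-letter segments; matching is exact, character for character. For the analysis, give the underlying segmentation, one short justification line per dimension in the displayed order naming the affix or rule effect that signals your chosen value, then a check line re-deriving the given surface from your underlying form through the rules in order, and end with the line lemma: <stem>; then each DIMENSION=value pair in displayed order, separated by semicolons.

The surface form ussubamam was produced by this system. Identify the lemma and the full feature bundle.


underlying: ussi-ba-mam
SUR=zo - signalled by the affix -mam
NUM=gu - signalled by the affix -ba
check: ussibamam -> ussubamam
lemma: ussi; SUR=zo; NUM=gu


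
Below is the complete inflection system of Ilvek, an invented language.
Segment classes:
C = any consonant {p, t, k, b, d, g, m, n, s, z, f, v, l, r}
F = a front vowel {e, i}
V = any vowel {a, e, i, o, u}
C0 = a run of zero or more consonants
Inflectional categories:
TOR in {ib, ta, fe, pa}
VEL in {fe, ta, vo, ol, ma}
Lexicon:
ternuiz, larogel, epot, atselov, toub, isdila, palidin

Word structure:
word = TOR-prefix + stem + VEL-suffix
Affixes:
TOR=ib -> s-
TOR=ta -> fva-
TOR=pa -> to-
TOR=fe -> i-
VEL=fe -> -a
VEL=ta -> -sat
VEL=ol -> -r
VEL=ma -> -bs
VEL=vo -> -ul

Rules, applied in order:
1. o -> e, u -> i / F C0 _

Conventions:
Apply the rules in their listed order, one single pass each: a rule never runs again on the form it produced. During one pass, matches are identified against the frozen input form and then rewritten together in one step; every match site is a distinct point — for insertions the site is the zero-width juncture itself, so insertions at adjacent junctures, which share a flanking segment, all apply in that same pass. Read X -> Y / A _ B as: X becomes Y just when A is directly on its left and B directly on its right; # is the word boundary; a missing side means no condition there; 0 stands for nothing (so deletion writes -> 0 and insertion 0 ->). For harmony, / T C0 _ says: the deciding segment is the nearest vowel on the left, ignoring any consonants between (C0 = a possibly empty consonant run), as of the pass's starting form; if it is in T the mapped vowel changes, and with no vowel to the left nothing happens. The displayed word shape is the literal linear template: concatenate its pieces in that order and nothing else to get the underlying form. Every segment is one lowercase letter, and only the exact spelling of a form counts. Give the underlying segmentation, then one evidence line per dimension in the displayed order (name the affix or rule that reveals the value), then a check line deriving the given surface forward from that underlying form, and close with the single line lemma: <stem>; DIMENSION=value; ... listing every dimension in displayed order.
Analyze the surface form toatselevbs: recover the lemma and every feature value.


underlying: to-atselov-bs
TOR=pa - signalled by the affix to-
VEL=ma - signalled by the affix -bs
check: toatselovbs -> toatselevbs
lemma: atselov; TOR=pa; VEL=ma


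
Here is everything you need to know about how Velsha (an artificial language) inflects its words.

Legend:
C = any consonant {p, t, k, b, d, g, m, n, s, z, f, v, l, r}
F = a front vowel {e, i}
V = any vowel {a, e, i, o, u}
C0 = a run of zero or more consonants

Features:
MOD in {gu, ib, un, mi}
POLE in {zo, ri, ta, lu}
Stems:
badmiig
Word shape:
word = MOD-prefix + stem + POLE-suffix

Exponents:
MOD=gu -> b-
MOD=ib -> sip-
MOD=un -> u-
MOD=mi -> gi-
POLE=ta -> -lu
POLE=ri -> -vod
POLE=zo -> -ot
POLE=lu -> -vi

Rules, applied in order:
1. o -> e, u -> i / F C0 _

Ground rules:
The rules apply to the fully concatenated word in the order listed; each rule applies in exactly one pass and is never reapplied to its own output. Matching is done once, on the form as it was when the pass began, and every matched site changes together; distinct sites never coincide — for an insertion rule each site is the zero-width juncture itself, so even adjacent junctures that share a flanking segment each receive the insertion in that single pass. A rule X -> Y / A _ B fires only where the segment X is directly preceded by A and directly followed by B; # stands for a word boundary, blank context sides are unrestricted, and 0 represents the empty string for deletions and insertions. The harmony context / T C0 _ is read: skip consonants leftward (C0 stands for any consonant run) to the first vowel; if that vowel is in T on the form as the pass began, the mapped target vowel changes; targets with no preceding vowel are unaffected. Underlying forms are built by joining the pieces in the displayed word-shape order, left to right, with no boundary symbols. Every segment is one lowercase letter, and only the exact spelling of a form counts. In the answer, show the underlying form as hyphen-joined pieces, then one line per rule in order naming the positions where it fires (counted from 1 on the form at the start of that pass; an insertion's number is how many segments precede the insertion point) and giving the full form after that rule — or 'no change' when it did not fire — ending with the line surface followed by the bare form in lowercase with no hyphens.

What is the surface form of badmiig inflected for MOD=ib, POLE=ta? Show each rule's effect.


underlying: sip-badmiig-lu
1. o -> e, u -> i / F C0 _: fires at position(s) 12: sipbadmiigli
surface: sipbadmiigli


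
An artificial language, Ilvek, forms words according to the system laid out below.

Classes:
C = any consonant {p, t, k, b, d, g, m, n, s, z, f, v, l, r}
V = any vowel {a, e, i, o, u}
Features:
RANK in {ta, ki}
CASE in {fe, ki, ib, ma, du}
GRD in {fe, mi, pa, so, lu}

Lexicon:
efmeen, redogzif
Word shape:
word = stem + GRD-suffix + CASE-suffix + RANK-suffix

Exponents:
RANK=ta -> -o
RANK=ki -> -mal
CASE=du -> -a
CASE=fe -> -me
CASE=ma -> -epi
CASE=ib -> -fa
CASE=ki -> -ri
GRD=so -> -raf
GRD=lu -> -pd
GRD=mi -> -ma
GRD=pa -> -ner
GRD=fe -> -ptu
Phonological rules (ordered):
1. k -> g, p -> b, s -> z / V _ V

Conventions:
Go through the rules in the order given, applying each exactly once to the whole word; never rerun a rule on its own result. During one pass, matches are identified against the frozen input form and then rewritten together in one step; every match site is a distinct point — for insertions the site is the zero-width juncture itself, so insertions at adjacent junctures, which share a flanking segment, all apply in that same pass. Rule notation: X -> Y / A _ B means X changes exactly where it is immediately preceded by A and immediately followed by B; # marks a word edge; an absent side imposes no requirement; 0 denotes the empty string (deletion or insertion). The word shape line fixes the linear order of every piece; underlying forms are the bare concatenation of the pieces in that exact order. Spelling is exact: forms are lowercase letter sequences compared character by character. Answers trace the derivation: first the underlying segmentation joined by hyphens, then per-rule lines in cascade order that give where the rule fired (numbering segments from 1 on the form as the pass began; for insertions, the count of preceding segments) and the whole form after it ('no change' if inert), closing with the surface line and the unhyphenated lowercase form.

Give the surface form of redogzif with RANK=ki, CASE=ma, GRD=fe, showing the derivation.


underlying: redogzif-ptu-epi-mal
1. k -> g, p -> b, s -> z / V _ V: fires at position(s) 13: redogzifptuebimal
surface: redogzifptuebimal


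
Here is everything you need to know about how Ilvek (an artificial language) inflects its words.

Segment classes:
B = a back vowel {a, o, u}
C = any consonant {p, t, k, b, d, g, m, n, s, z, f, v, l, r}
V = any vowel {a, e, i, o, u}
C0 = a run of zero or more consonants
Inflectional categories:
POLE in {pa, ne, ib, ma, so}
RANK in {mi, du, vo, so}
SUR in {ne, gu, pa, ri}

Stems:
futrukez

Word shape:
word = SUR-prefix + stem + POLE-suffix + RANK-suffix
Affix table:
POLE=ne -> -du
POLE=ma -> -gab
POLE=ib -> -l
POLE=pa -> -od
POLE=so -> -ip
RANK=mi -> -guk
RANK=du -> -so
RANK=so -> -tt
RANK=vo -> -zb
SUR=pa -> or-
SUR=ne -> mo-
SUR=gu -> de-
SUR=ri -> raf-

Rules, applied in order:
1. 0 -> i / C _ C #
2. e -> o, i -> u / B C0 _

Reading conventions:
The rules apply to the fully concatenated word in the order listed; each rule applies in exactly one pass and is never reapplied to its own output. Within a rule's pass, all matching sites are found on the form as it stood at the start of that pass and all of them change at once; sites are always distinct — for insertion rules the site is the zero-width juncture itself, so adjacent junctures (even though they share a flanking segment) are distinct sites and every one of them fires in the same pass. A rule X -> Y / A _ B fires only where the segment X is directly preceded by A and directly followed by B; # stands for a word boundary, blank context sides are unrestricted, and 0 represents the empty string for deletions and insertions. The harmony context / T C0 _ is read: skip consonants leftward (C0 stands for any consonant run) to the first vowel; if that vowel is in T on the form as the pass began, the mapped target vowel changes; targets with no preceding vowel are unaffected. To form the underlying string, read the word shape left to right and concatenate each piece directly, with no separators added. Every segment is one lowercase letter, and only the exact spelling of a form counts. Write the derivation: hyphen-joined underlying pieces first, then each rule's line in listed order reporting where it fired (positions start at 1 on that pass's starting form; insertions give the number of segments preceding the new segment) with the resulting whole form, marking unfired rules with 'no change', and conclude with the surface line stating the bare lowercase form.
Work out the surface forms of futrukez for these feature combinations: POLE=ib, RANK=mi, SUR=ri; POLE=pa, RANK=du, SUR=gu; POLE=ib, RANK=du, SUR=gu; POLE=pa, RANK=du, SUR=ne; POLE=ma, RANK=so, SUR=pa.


cell POLE=ib, RANK=mi, SUR=ri:
underlying: raf-futrukez-l-guk
1. 0 -> i / C _ C #: no change
2. e -> o, i -> u / B C0 _: fires at position(s) 10: raffutrukozlguk
surface: raffutrukozlguk

cell POLE=pa, RANK=du, SUR=gu:
underlying: de-futrukez-od-so
1. 0 -> i / C _ C #: no change
2. e -> o, i -> u / B C0 _: fires at position(s) 9: defutrukozodso
surface: defutrukozodso

cell POLE=ib, RANK=du, SUR=gu:
underlying: de-futrukez-l-so
1. 0 -> i / C _ C #: no change
2. e -> o, i -> u / B C0 _: fires at position(s) 9: defutrukozlso
surface: defutrukozlso

cell POLE=pa, RANK=du, SUR=ne:
underlying: mo-futrukez-od-so
1. 0 -> i / C _ C #: no change
2. e -> o, i -> u / B C0 _: fires at position(s) 9: mofutrukozodso
surface: mofutrukozodso

cell POLE=ma, RANK=so, SUR=pa:
underlying: or-futrukez-gab-tt
1. 0 -> i / C _ C #: inserts after position(s) 14: orfutrukezgabtit
2. e -> o, i -> u / B C0 _: fires at position(s) 9, 15: orfutrukozgabtut
surface: orfutrukozgabtut
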